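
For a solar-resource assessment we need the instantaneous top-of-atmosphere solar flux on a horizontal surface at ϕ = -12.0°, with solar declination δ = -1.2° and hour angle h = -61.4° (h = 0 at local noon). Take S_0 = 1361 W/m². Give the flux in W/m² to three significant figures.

643 W/m²

cos θ_z = sin ϕ sin δ + cos ϕ cos δ cos h = 0.004354 + 0.468129 = 0.472483.
Flux = S_0 · cos θ_z = 1361 × 0.472483 = 643.0 W/m².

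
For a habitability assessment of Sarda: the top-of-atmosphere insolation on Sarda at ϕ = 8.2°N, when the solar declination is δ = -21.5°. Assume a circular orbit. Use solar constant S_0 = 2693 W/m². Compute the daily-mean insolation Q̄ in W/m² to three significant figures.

cos h₀ = −tan(+8.2°) tan(-21.500°) = 0.0568, h₀ = 1.5140 rad.
Bracket: h₀ sin ϕ sin δ + cos ϕ cos δ sin h₀ = 1.5140×0.14263×-0.36650 + 0.98978×0.93042×0.99839 = -0.079143 + 0.919428 = 0.840285.
Q̄ = (S_0/π) × [bracket] = (2693/π) × 0.840285 = 720.3 W/m².

Q̄ ≈ 720 W/m²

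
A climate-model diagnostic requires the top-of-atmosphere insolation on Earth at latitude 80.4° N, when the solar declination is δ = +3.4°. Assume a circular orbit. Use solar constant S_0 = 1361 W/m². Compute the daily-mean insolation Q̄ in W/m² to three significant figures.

cos h₀ = −tan(+80.4°) tan(+3.400°) = -0.3513, h₀ = 1.9297 rad.
Bracket: h₀ sin ϕ sin δ + cos ϕ cos δ sin h₀ = 1.9297×0.98600×0.05931 + 0.16677×0.99824×0.93628 = 0.112848 + 0.155869 = 0.268717.
Q̄ = (S_0/π) × [bracket] = (1361/π) × 0.268717 = 116.4 W/m².

Q̄ ≈ 116 W/m²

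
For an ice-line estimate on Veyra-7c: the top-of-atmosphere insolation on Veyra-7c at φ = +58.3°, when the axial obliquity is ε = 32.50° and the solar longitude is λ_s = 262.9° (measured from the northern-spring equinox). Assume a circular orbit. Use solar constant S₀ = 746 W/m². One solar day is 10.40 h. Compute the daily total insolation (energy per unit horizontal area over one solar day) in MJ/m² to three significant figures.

Solar declination: sin δ = sin ε · sin λ_s = sin 32.50° × sin 262.9° = -0.53318, so δ = -32.221°.
cos H₀ = −tan(+58.3°) tan(-32.221°) = 1.0204 ≥ 1 ⇒ polar night, H₀ = 0 and Q̄ = 0.
Daily total = Q̄ × 10.40 h × 3600 s/h = 0.00 MJ/m².

0.00 MJ/m²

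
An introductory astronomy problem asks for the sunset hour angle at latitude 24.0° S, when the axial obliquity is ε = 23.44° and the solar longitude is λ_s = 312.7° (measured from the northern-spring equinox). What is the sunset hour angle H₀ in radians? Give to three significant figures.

H₀ = 1.71 rad

Solar declination: sin δ = sin ε · sin λ_s = sin 23.44° × sin 312.7° = -0.29234, so δ = -16.998°.
cos H₀ = −tan φ · tan δ = −tan(-24.0°) × tan(-16.998°) = -0.1361, so H₀ = 1.7073 rad = 97.82°.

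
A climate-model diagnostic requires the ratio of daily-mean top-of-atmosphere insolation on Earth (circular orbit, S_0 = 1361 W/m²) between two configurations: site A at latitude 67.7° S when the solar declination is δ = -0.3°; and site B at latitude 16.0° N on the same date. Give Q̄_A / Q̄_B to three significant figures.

Q̄_A / Q̄_B ≈ 0.404

— Configuration A (ϕ=-67.7°):
cos h₀ = −tan(-67.7°) tan(-0.300°) = -0.0128, h₀ = 1.5836 rad.
Bracket: h₀ sin ϕ sin δ + cos ϕ cos δ sin h₀ = 1.5836×-0.92521×-0.00524 + 0.37946×0.99999×0.99992 = 0.007677 + 0.379426 = 0.387103.
Q̄ = (S_0/π) × [bracket] = (1361/π) × 0.387103 = 167.70 W/m².
— Configuration B (ϕ=+16.0°):
cos h₀ = −tan(+16.0°) tan(-0.300°) = 0.0015, h₀ = 1.5693 rad.
Bracket: h₀ sin ϕ sin δ + cos ϕ cos δ sin h₀ = 1.5693×0.27564×-0.00524 + 0.96126×0.99999×1.00000 = -0.002267 + 0.961250 = 0.958983.
Q̄ = (S_0/π) × [bracket] = (1361/π) × 0.958983 = 415.45 W/m².
Ratio Q̄_A / Q̄_B = 167.70 / 415.45 = 0.4037.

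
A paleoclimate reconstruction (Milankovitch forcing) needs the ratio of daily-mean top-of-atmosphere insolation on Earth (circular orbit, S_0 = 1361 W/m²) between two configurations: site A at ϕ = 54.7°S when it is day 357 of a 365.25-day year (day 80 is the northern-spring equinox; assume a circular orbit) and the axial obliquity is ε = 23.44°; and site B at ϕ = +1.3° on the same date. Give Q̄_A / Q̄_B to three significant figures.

— Configuration A (ϕ=-54.7°):
Solar longitude: L_s = 360° × (357 − 80)/365.25 = 273.018°.
sin δ = sin 23.44° × sin 273.018° = -0.39724, so δ = -23.406°.
cos h₀ = −tan(-54.7°) tan(-23.406°) = -0.6113, h₀ = 2.2286 rad.
Bracket: h₀ sin ϕ sin δ + cos ϕ cos δ sin h₀ = 2.2286×-0.81614×-0.39724 + 0.57786×0.91772×0.79137 = 0.722520 + 0.419674 = 1.142194.
Q̄ = (S_0/π) × [bracket] = (1361/π) × 1.142194 = 494.82 W/m².
— Configuration B (ϕ=+1.3°):
cos h₀ = −tan(+1.3°) tan(-23.406°) = 0.0098, h₀ = 1.5610 rad.
Bracket: h₀ sin ϕ sin δ + cos ϕ cos δ sin h₀ = 1.5610×0.02269×-0.39724 + 0.99974×0.91772×0.99995 = -0.014070 + 0.917436 = 0.903366.
Q̄ = (S_0/π) × [bracket] = (1361/π) × 0.903366 = 391.36 W/m².
Ratio Q̄_A / Q̄_B = 494.82 / 391.36 = 1.264.

Q̄_A / Q̄_B ≈ 1.26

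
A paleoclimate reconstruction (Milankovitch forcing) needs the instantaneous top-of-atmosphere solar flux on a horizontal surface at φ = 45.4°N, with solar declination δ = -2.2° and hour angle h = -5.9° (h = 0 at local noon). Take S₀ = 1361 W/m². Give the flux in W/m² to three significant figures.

cos θ_z = sin φ sin δ + cos φ cos δ cos h = -0.027333 + 0.697919 = 0.670586.
Flux = S₀ · cos θ_z = 1361 × 0.670586 = 912.7 W/m².

913 W/m²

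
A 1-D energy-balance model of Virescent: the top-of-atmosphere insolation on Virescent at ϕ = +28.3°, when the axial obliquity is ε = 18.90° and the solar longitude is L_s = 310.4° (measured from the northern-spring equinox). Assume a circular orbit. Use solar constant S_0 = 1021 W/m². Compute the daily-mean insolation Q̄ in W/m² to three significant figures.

Q̄ ≈ 220 W/m²

Solar declination: sin δ = sin ε · sin L_s = sin 18.90° × sin 310.4° = -0.24668, so δ = -14.281°.
cos h₀ = −tan(+28.3°) tan(-14.281°) = 0.1371, h₀ = 1.4333 rad.
Bracket: h₀ sin ϕ sin δ + cos ϕ cos δ sin h₀ = 1.4333×0.47409×-0.24668 + 0.88048×0.96910×0.99056 = -0.167622 + 0.845218 = 0.677596.
Q̄ = (S_0/π) × [bracket] = (1021/π) × 0.677596 = 220.2 W/m².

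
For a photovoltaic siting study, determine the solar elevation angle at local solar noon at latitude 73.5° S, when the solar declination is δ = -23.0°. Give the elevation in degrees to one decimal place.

39.5°

At local noon the hour angle is zero, so the zenith angle equals |φ − δ| = |-73.5° − (-23.000°)| = 50.500°.
Elevation = 90° − 50.500° = 39.5°.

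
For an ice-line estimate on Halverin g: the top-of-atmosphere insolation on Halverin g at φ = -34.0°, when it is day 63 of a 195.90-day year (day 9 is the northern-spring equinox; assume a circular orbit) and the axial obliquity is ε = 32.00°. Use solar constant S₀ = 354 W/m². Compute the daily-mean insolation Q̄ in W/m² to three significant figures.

Q̄ ≈ 34.8 W/m²

Solar longitude: λ_s = 360° × (63 − 9)/195.90 = 99.234°.
sin δ = sin 32.00° × sin 99.234° = 0.52305, so δ = +31.537°.
cos H₀ = −tan(-34.0°) tan(+31.537°) = 0.4139, H₀ = 1.1440 rad.
Bracket: H₀ sin φ sin δ + cos φ cos δ sin H₀ = 1.1440×-0.55919×0.52305 + 0.82904×0.85230×0.91030 = -0.334602 + 0.643210 = 0.308608.
Q̄ = (S₀/π) × [bracket] = (354/π) × 0.308608 = 34.77 W/m².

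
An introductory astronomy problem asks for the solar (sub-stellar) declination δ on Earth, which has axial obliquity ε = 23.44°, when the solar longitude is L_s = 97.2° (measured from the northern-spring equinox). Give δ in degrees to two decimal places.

sin δ = sin ε · sin L_s = sin 23.44° × sin 97.2° = 0.394652.
δ = arcsin(0.394652) = +23.24°.

δ = +23.24°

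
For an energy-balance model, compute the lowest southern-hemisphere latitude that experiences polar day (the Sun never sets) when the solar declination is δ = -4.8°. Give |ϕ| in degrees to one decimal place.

|ϕ| = 85.2°

Polar day requires cos h₀ = −tan ϕ tan δ ≤ −1, i.e. tan ϕ tan δ ≥ 1.
The boundary is |tan ϕ| · |tan δ| = 1, so |ϕ| = 90° − |δ| = 90° − 4.8° = 85.2° in the southern hemisphere.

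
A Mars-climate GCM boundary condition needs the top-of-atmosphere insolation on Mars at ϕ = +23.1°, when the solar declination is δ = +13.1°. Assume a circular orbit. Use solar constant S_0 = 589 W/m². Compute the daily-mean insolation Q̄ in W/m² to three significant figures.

Q̄ ≈ 195 W/m²

cos h₀ = −tan(+23.1°) tan(+13.100°) = -0.0993, h₀ = 1.6702 rad.
Bracket: h₀ sin ϕ sin δ + cos ϕ cos δ sin h₀ = 1.6702×0.39234×0.22665 + 0.91982×0.97398×0.99506 = 0.148521 + 0.891461 = 1.039982.
Q̄ = (S_0/π) × [bracket] = (589/π) × 1.039982 = 195.0 W/m².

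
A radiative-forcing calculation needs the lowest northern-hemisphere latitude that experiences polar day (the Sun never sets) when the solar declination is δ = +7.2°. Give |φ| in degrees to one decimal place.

Polar day requires cos H₀ = −tan φ tan δ ≤ −1, i.e. tan φ tan δ ≥ 1.
The boundary is |tan φ| · |tan δ| = 1, so |φ| = 90° − |δ| = 90° − 7.2° = 82.8° in the northern hemisphere.

|φ| = 82.8°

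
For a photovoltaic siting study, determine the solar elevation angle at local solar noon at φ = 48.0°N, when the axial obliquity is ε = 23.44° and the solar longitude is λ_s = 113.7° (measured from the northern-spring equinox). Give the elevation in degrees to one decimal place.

Solar declination: sin δ = sin ε · sin λ_s = sin 23.44° × sin 113.7° = 0.36424, so δ = +21.361°.
At local noon the hour angle is zero, so the zenith angle equals |φ − δ| = |+48.0° − (+21.361°)| = 26.639°.
Elevation = 90° − 26.639° = 63.4°.

63.4°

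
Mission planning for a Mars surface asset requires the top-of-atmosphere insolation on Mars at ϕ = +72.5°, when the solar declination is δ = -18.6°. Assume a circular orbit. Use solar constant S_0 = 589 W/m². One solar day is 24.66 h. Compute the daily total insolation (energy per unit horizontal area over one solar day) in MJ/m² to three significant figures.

cos h₀ = −tan(+72.5°) tan(-18.600°) = 1.0674 ≥ 1 ⇒ polar night, h₀ = 0 and Q̄ = 0.
Daily total = Q̄ × 24.66 h × 3600 s/h = 0.00 MJ/m².

0.00 MJ/m²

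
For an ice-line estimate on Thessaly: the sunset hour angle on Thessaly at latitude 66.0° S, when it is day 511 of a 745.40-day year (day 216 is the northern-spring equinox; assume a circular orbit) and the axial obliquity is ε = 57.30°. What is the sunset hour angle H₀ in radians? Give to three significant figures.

H₀ = 0.00 rad

Solar longitude: λ_s = 360° × (511 − 216)/745.40 = 142.474°.
sin δ = sin 57.30° × sin 142.474° = 0.51258, so δ = +30.836°.
cos H₀ = −tan φ · tan δ = 1.3408 ≥ 1, so the host star never rises (polar night) and H₀ = 0.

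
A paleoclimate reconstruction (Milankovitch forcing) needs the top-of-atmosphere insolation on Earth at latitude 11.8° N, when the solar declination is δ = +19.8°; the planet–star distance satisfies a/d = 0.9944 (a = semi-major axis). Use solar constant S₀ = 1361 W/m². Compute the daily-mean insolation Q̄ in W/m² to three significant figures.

cos H₀ = −tan(+11.8°) tan(+19.800°) = -0.0752, H₀ = 1.6461 rad.
Bracket: H₀ sin φ sin δ + cos φ cos δ sin H₀ = 1.6461×0.20450×0.33874 + 0.97887×0.94088×0.99717 = 0.114029 + 0.918393 = 1.032422.
Inverse-square distance factor (a/d)² = 0.9944² = 0.988831.
Q̄ = (S₀/π) × 0.988831 × [bracket] = (1361/π) × 0.988831 × 1.032422 = 442.3 W/m².

Q̄ ≈ 442 W/m²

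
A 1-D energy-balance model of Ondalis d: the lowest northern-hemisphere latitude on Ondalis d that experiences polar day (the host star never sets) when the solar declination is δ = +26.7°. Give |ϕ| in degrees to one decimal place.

Polar day requires cos h₀ = −tan ϕ tan δ ≤ −1, i.e. tan ϕ tan δ ≥ 1.
The boundary is |tan ϕ| · |tan δ| = 1, so |ϕ| = 90° − |δ| = 90° − 26.7° = 63.3° in the northern hemisphere.

|ϕ| = 63.3°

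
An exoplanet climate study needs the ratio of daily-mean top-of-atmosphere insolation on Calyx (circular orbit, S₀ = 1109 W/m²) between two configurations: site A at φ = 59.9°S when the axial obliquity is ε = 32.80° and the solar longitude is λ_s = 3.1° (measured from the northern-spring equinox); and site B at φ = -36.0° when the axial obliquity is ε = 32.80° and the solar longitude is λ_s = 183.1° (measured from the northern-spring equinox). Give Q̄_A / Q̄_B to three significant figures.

Q̄_A / Q̄_B ≈ 0.553

— Configuration A (φ=-59.9°):
Solar declination: sin δ = sin ε · sin λ_s = sin 32.80° × sin 3.1° = 0.02929, so δ = +1.679°.
cos H₀ = −tan(-59.9°) tan(+1.679°) = 0.0506, H₀ = 1.5202 rad.
Bracket: H₀ sin φ sin δ + cos φ cos δ sin H₀ = 1.5202×-0.86515×0.02929 + 0.50151×0.99957×0.99872 = -0.038522 + 0.500653 = 0.462131.
Q̄ = (S₀/π) × [bracket] = (1109/π) × 0.462131 = 163.13 W/m².
— Configuration B (φ=-36.0°):
Solar declination: sin δ = sin ε · sin λ_s = sin 32.80° × sin 183.1° = -0.02929, so δ = -1.679°.
cos H₀ = −tan(-36.0°) tan(-1.679°) = -0.0213, H₀ = 1.5921 rad.
Bracket: H₀ sin φ sin δ + cos φ cos δ sin H₀ = 1.5921×-0.58779×-0.02929 + 0.80902×0.99957×0.99977 = 0.027410 + 0.808486 = 0.835896.
Q̄ = (S₀/π) × [bracket] = (1109/π) × 0.835896 = 295.08 W/m².
Ratio Q̄_A / Q̄_B = 163.13 / 295.08 = 0.5528.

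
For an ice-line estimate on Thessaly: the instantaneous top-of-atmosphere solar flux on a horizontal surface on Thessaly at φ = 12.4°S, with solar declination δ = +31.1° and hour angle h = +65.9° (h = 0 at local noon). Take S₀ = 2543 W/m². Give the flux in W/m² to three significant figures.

cos θ_z = sin φ sin δ + cos φ cos δ cos h = -0.110918 + 0.341484 = 0.230566.
Flux = S₀ · cos θ_z = 2543 × 0.230566 = 586.3 W/m².

586 W/m²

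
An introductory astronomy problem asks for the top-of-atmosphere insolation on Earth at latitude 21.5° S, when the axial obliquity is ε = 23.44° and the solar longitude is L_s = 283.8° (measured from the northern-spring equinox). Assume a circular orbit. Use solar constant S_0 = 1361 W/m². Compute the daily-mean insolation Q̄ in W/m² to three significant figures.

Solar declination: sin δ = sin ε · sin L_s = sin 23.44° × sin 283.8° = -0.38631, so δ = -22.725°.
cos h₀ = −tan(-21.5°) tan(-22.725°) = -0.1650, h₀ = 1.7365 rad.
Bracket: h₀ sin ϕ sin δ + cos ϕ cos δ sin h₀ = 1.7365×-0.36650×-0.38631 + 0.93042×0.92237×0.98630 = 0.245858 + 0.846434 = 1.092292.
Q̄ = (S_0/π) × [bracket] = (1361/π) × 1.092292 = 473.2 W/m².

Q̄ ≈ 473 W/m²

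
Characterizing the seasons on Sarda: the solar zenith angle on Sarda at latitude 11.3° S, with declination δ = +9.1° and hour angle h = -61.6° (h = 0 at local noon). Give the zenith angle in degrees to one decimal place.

θ_z = 64.6°

cos θ_z = sin φ sin δ + cos φ cos δ cos h = -0.030990 + 0.460534 = 0.429544.
θ_z = arccos(0.429544) = 64.6°.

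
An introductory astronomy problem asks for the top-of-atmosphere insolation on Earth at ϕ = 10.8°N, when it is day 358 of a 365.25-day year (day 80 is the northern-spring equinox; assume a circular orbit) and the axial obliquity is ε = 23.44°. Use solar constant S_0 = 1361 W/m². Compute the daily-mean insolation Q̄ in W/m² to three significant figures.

Q̄ ≈ 341 W/m²

Solar longitude: L_s = 360° × (358 − 80)/365.25 = 274.004°.
sin δ = sin 23.44° × sin 274.004° = -0.39682, so δ = -23.379°.
cos h₀ = −tan(+10.8°) tan(-23.379°) = 0.0825, h₀ = 1.4882 rad.
Bracket: h₀ sin ϕ sin δ + cos ϕ cos δ sin h₀ = 1.4882×0.18738×-0.39682 + 0.98229×0.91790×0.99659 = -0.110657 + 0.898569 = 0.787912.
Q̄ = (S_0/π) × [bracket] = (1361/π) × 0.787912 = 341.3 W/m².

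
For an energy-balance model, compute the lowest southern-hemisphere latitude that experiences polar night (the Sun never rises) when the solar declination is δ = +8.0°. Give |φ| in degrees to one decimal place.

Polar night requires cos H₀ = −tan φ tan δ ≥ 1, i.e. tan φ tan δ ≤ −1.
The boundary is |tan φ| · |tan δ| = 1, so |φ| = 90° − |δ| = 90° − 8.0° = 82.0° in the southern hemisphere.

|φ| = 82.0°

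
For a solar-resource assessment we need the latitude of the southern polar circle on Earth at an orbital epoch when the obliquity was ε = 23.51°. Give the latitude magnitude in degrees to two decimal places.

66.49°

The polar circle is the lowest latitude that experiences at least one full rotation of continuous darkness at the northern-summer solstice; it lies at |ϕ| = 90° − ε = 90° − 23.51° = 66.49°.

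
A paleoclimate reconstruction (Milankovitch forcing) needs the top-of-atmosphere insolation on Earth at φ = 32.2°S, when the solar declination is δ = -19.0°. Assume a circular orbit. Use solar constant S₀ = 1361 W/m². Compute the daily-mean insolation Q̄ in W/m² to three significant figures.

cos H₀ = −tan(-32.2°) tan(-19.000°) = -0.2168, H₀ = 1.7894 rad.
Bracket: H₀ sin φ sin δ + cos φ cos δ sin H₀ = 1.7894×-0.53288×-0.32557 + 0.84619×0.94552×0.97621 = 0.310443 + 0.781055 = 1.091498.
Q̄ = (S₀/π) × [bracket] = (1361/π) × 1.091498 = 472.9 W/m².

Q̄ ≈ 473 W/m²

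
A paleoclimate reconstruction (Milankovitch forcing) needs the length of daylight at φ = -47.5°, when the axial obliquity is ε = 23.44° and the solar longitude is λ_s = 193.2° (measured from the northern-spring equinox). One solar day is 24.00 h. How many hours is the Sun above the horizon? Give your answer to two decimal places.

Solar declination: sin δ = sin ε · sin λ_s = sin 23.44° × sin 193.2° = -0.09084, so δ = -5.212°.
cos H₀ = −tan φ · tan δ = −tan(-47.5°) × tan(-5.212°) = -0.0995, so H₀ = 1.6705 rad = 95.71°.
Daylight = 2H₀/(2π) × 24.00 h = (1.6705/π) × 24.00 = 12.76 h.

12.76 h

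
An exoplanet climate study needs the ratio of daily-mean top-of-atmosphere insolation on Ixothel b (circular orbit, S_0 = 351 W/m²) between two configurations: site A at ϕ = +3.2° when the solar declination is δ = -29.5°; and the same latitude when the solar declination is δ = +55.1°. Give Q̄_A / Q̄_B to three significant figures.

Q̄_A / Q̄_B ≈ 1.28

— Configuration A (ϕ=+3.2°):
cos h₀ = −tan(+3.2°) tan(-29.500°) = 0.0316, h₀ = 1.5392 rad.
Bracket: h₀ sin ϕ sin δ + cos ϕ cos δ sin h₀ = 1.5392×0.05582×-0.49242 + 0.99844×0.87036×0.99950 = -0.042308 + 0.868568 = 0.826260.
Q̄ = (S_0/π) × [bracket] = (351/π) × 0.826260 = 92.315 W/m².
— Configuration B (ϕ=+3.2°):
cos h₀ = −tan(+3.2°) tan(+55.100°) = -0.0801, h₀ = 1.6510 rad.
Bracket: h₀ sin ϕ sin δ + cos ϕ cos δ sin h₀ = 1.6510×0.05582×0.82015 + 0.99844×0.57215×0.99678 = 0.075584 + 0.569418 = 0.645002.
Q̄ = (S_0/π) × [bracket] = (351/π) × 0.645002 = 72.064 W/m².
Ratio Q̄_A / Q̄_B = 92.315 / 72.064 = 1.281.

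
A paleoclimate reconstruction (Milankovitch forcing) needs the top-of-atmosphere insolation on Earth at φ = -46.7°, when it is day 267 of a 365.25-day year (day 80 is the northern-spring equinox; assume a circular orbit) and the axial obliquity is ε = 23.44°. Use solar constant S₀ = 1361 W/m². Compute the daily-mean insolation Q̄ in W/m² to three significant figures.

Q̄ ≈ 312 W/m²

Solar longitude: λ_s = 360° × (267 − 80)/365.25 = 184.312°.
sin δ = sin 23.44° × sin 184.312° = -0.02991, so δ = -1.714°.
cos H₀ = −tan(-46.7°) tan(-1.714°) = -0.0318, H₀ = 1.6026 rad.
Bracket: H₀ sin φ sin δ + cos φ cos δ sin H₀ = 1.6026×-0.72777×-0.02991 + 0.68582×0.99955×0.99950 = 0.034885 + 0.685169 = 0.720054.
Q̄ = (S₀/π) × [bracket] = (1361/π) × 0.720054 = 311.9 W/m².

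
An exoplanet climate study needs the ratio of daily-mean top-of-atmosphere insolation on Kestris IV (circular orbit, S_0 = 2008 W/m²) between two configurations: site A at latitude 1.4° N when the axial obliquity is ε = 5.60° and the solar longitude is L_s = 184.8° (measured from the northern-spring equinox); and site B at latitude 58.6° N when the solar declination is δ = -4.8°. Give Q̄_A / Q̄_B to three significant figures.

— Configuration A (ϕ=+1.4°):
Solar declination: sin δ = sin ε · sin L_s = sin 5.60° × sin 184.8° = -0.00817, so δ = -0.468°.
cos h₀ = −tan(+1.4°) tan(-0.468°) = 0.0002, h₀ = 1.5706 rad.
Bracket: h₀ sin ϕ sin δ + cos ϕ cos δ sin h₀ = 1.5706×0.02443×-0.00817 + 0.99970×0.99997×1.00000 = -0.000313 + 0.999670 = 0.999357.
Q̄ = (S_0/π) × [bracket] = (2008/π) × 0.999357 = 638.76 W/m².
— Configuration B (ϕ=+58.6°):
cos h₀ = −tan(+58.6°) tan(-4.800°) = 0.1376, h₀ = 1.4328 rad.
Bracket: h₀ sin ϕ sin δ + cos ϕ cos δ sin h₀ = 1.4328×0.85355×-0.08368 + 0.52101×0.99649×0.99049 = -0.102338 + 0.514244 = 0.411906.
Q̄ = (S_0/π) × [bracket] = (2008/π) × 0.411906 = 263.28 W/m².
Ratio Q̄_A / Q̄_B = 638.76 / 263.28 = 2.426.

Q̄_A / Q̄_B ≈ 2.43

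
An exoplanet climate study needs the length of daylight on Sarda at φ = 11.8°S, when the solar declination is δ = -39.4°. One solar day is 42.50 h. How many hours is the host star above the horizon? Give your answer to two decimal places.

cos H₀ = −tan φ · tan δ = −tan(-11.8°) × tan(-39.400°) = -0.1716, so H₀ = 1.7433 rad = 99.88°.
Daylight = 2H₀/(2π) × 42.50 h = (1.7433/π) × 42.50 = 23.58 h.

23.58 h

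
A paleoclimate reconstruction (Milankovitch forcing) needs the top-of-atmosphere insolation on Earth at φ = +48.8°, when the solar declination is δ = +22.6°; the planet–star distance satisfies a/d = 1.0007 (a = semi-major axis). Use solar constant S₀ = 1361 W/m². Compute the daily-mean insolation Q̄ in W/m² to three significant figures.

Q̄ ≈ 491 W/m²

cos H₀ = −tan(+48.8°) tan(+22.600°) = -0.4755, H₀ = 2.0663 rad.
Bracket: H₀ sin φ sin δ + cos φ cos δ sin H₀ = 2.0663×0.75241×0.38430 + 0.65869×0.92321×0.87972 = 0.597473 + 0.534966 = 1.132439.
Inverse-square distance factor (a/d)² = 1.0007² = 1.001400.
Q̄ = (S₀/π) × 1.001400 × [bracket] = (1361/π) × 1.001400 × 1.132439 = 491.3 W/m².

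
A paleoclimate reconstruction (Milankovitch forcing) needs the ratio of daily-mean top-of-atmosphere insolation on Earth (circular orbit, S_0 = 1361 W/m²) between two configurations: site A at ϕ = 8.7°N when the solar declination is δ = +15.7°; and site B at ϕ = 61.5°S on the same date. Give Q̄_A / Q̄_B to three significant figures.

— Configuration A (ϕ=+8.7°):
cos h₀ = −tan(+8.7°) tan(+15.700°) = -0.0430, h₀ = 1.6138 rad.
Bracket: h₀ sin ϕ sin δ + cos ϕ cos δ sin h₀ = 1.6138×0.15126×0.27060 + 0.98849×0.96269×0.99907 = 0.066054 + 0.950724 = 1.016778.
Q̄ = (S_0/π) × [bracket] = (1361/π) × 1.016778 = 440.49 W/m².
— Configuration B (ϕ=-61.5°):
cos h₀ = −tan(-61.5°) tan(+15.700°) = 0.5177, h₀ = 1.0266 rad.
Bracket: h₀ sin ϕ sin δ + cos ϕ cos δ sin h₀ = 1.0266×-0.87882×0.27060 + 0.47716×0.96269×0.85556 = -0.244134 + 0.393008 = 0.148874.
Q̄ = (S_0/π) × [bracket] = (1361/π) × 0.148874 = 64.495 W/m².
Ratio Q̄_A / Q̄_B = 440.49 / 64.495 = 6.830.

Q̄_A / Q̄_B ≈ 6.83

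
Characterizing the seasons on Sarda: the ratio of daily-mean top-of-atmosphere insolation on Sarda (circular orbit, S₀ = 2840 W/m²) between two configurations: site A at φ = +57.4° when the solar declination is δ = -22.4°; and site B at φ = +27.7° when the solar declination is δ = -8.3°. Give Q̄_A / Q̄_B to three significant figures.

— Configuration A (φ=+57.4°):
cos H₀ = −tan(+57.4°) tan(-22.400°) = 0.6445, H₀ = 0.8704 rad.
Bracket: H₀ sin φ sin δ + cos φ cos δ sin H₀ = 0.8704×0.84245×-0.38107 + 0.53877×0.92455×0.76461 = -0.279427 + 0.380867 = 0.101440.
Q̄ = (S₀/π) × [bracket] = (2840/π) × 0.101440 = 91.702 W/m².
— Configuration B (φ=+27.7°):
cos H₀ = −tan(+27.7°) tan(-8.300°) = 0.0766, H₀ = 1.4941 rad.
Bracket: H₀ sin φ sin δ + cos φ cos δ sin H₀ = 1.4941×0.46484×-0.14436 + 0.88539×0.98953×0.99706 = -0.100261 + 0.873544 = 0.773283.
Q̄ = (S₀/π) × [bracket] = (2840/π) × 0.773283 = 699.05 W/m².
Ratio Q̄_A / Q̄_B = 91.702 / 699.05 = 0.1312.

Q̄_A / Q̄_B ≈ 0.131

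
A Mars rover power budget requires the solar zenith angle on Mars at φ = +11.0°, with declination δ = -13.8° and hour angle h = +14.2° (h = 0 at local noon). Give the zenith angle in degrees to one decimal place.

cos θ_z = sin φ sin δ + cos φ cos δ cos h = -0.045514 + 0.924164 = 0.878650.
θ_z = arccos(0.878650) = 28.5°.

θ_z = 28.5°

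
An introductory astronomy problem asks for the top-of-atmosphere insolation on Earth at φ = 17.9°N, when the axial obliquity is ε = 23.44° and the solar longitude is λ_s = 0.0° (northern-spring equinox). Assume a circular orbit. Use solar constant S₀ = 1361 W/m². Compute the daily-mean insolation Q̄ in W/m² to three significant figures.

Q̄ ≈ 412 W/m²

Solar declination: sin δ = sin ε · sin λ_s = sin 23.44° × sin 0.0° = 0.00000, so δ = +0.000°.
cos H₀ = −tan(+17.9°) tan(+0.000°) = -0.0000, H₀ = 1.5708 rad.
Bracket: H₀ sin φ sin δ + cos φ cos δ sin H₀ = 1.5708×0.30736×0.00000 + 0.95159×1.00000×1.00000 = 0.000000 + 0.951590 = 0.951590.
Q̄ = (S₀/π) × [bracket] = (1361/π) × 0.951590 = 412.2 W/m².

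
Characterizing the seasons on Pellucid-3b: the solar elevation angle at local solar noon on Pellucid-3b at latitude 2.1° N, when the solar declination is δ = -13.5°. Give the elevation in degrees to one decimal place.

At local noon the hour angle is zero, so the zenith angle equals |ϕ − δ| = |+2.1° − (-13.500°)| = 15.600°.
Elevation = 90° − 15.600° = 74.4°.

74.4°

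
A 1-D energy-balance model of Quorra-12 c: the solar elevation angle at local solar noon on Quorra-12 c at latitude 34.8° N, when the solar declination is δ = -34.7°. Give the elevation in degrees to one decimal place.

20.5°

At local noon the hour angle is zero, so the zenith angle equals |ϕ − δ| = |+34.8° − (-34.700°)| = 69.500°.
Elevation = 90° − 69.500° = 20.5°.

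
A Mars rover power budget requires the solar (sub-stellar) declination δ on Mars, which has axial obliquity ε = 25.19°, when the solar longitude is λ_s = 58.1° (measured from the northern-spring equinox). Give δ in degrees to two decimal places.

δ = +21.18°

sin δ = sin ε · sin λ_s = sin 25.19° × sin 58.1° = 0.361340.
δ = arcsin(0.361340) = +21.18°.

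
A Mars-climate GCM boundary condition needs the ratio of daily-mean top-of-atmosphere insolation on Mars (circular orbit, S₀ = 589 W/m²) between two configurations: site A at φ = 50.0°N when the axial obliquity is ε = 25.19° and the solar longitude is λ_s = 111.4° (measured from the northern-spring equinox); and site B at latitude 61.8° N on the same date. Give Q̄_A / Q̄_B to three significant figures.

— Configuration A (φ=+50.0°):
Solar declination: sin δ = sin ε · sin λ_s = sin 25.19° × sin 111.4° = 0.39628, so δ = +23.346°.
cos H₀ = −tan(+50.0°) tan(+23.346°) = -0.5144, H₀ = 2.1111 rad.
Bracket: H₀ sin φ sin δ + cos φ cos δ sin H₀ = 2.1111×0.76604×0.39628 + 0.64279×0.91813×0.85756 = 0.640859 + 0.506102 = 1.146961.
Q̄ = (S₀/π) × [bracket] = (589/π) × 1.146961 = 215.04 W/m².
— Configuration B (φ=+61.8°):
cos H₀ = −tan(+61.8°) tan(+23.346°) = -0.8050, H₀ = 2.5064 rad.
Bracket: H₀ sin φ sin δ + cos φ cos δ sin H₀ = 2.5064×0.88130×0.39628 + 0.47255×0.91813×0.59334 = 0.875339 + 0.257428 = 1.132767.
Q̄ = (S₀/π) × [bracket] = (589/π) × 1.132767 = 212.38 W/m².
Ratio Q̄_A / Q̄_B = 215.04 / 212.38 = 1.013.

Q̄_A / Q̄_B ≈ 1.01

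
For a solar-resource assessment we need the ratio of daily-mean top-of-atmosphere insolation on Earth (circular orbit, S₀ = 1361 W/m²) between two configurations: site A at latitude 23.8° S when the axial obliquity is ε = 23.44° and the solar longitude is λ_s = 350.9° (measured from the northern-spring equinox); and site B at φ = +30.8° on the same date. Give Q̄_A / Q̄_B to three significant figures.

— Configuration A (φ=-23.8°):
Solar declination: sin δ = sin ε · sin λ_s = sin 23.44° × sin 350.9° = -0.06291, so δ = -3.607°.
cos H₀ = −tan(-23.8°) tan(-3.607°) = -0.0278, H₀ = 1.5986 rad.
Bracket: H₀ sin φ sin δ + cos φ cos δ sin H₀ = 1.5986×-0.40355×-0.06291 + 0.91496×0.99802×0.99961 = 0.040584 + 0.912792 = 0.953376.
Q̄ = (S₀/π) × [bracket] = (1361/π) × 0.953376 = 413.02 W/m².
— Configuration B (φ=+30.8°):
cos H₀ = −tan(+30.8°) tan(-3.607°) = 0.0376, H₀ = 1.5332 rad.
Bracket: H₀ sin φ sin δ + cos φ cos δ sin H₀ = 1.5332×0.51204×-0.06291 + 0.85896×0.99802×0.99929 = -0.049388 + 0.856651 = 0.807263.
Q̄ = (S₀/π) × [bracket] = (1361/π) × 0.807263 = 349.72 W/m².
Ratio Q̄_A / Q̄_B = 413.02 / 349.72 = 1.181.

Q̄_A / Q̄_B ≈ 1.18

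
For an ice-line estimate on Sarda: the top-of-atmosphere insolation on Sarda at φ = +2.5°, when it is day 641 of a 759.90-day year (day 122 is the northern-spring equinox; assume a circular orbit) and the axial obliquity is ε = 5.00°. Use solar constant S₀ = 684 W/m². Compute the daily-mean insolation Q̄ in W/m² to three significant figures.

Q̄ ≈ 216 W/m²

Solar longitude: λ_s = 360° × (641 − 122)/759.90 = 245.874°.
sin δ = sin 5.00° × sin 245.874° = -0.07954, so δ = -4.562°.
cos H₀ = −tan(+2.5°) tan(-4.562°) = 0.0035, H₀ = 1.5673 rad.
Bracket: H₀ sin φ sin δ + cos φ cos δ sin H₀ = 1.5673×0.04362×-0.07954 + 0.99905×0.99683×0.99999 = -0.005438 + 0.995873 = 0.990435.
Q̄ = (S₀/π) × [bracket] = (684/π) × 0.990435 = 215.6 W/m².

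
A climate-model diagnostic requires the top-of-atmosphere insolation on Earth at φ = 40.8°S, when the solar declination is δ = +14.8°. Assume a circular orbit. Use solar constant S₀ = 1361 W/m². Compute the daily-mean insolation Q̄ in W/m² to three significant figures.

cos H₀ = −tan(-40.8°) tan(+14.800°) = 0.2281, H₀ = 1.3407 rad.
Bracket: H₀ sin φ sin δ + cos φ cos δ sin H₀ = 1.3407×-0.65342×0.25545 + 0.75700×0.96682×0.97365 = -0.223784 + 0.712598 = 0.488814.
Q̄ = (S₀/π) × [bracket] = (1361/π) × 0.488814 = 211.8 W/m².

Q̄ ≈ 212 W/m²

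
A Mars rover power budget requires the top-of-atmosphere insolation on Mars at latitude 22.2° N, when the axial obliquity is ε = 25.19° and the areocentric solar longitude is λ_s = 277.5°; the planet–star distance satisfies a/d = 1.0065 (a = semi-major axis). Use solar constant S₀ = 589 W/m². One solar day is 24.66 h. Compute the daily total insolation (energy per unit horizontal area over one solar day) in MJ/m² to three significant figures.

sin δ = sin 25.19° × sin 277.5° = -0.42198, so δ = -24.960°.
cos H₀ = −tan(+22.2°) tan(-24.960°) = 0.1899, H₀ = 1.3797 rad.
Bracket: H₀ sin φ sin δ + cos φ cos δ sin H₀ = 1.3797×0.37784×-0.42198 + 0.92587×0.90661×0.98179 = -0.219981 + 0.824117 = 0.604136.
Inverse-square distance factor (a/d)² = 1.0065² = 1.013042.
Q̄ = (S₀/π) × 1.013042 × [bracket] = (589/π) × 1.013042 × 0.604136 = 114.74 W/m².
Daily total = Q̄ × 24.66 h × 3600 s/h = 114.74 × 24.66 × 3600 / 10⁶ = 10.19 MJ/m².

10.2 MJ/m²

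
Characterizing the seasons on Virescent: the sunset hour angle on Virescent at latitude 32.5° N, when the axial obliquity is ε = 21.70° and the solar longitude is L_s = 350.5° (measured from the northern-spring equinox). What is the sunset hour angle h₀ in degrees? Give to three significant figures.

h₀ = 87.8°

Solar declination: sin δ = sin ε · sin L_s = sin 21.70° × sin 350.5° = -0.06103, so δ = -3.499°.
cos h₀ = −tan ϕ · tan δ = −tan(+32.5°) × tan(-3.499°) = 0.0390, so h₀ = 1.5318 rad = 87.77°.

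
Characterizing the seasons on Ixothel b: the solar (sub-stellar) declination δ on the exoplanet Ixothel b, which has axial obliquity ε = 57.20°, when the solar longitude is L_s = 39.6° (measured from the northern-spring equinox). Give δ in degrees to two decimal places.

δ = +32.40°

sin δ = sin ε · sin L_s = sin 57.20° × sin 39.6° = 0.535797.
δ = arcsin(0.535797) = +32.40°.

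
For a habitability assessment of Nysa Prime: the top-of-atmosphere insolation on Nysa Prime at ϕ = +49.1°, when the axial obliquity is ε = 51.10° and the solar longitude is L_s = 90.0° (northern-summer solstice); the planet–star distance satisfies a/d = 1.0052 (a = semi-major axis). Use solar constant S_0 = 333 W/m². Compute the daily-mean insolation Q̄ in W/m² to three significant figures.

Q̄ ≈ 198 W/m²

Solar declination: sin δ = sin ε · sin L_s = sin 51.10° × sin 90.0° = 0.77824, so δ = +51.100°.
cos h₀ = −tan(+49.1°) tan(+51.100°) = -1.4307 ≤ −1 ⇒ polar day, h₀ = π.
Bracket: h₀ sin ϕ sin δ + cos ϕ cos δ sin h₀ = 3.1416×0.75585×0.77824 + 0.65474×0.62796×0.00000 = 1.847992 + 0.000000 = 1.847992.
Inverse-square distance factor (a/d)² = 1.0052² = 1.010427.
Q̄ = (S_0/π) × 1.010427 × [bracket] = (333/π) × 1.010427 × 1.847992 = 197.9 W/m².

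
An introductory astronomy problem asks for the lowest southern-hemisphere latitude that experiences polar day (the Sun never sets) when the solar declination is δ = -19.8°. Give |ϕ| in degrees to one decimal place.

|ϕ| = 70.2°

Polar day requires cos h₀ = −tan ϕ tan δ ≤ −1, i.e. tan ϕ tan δ ≥ 1.
The boundary is |tan ϕ| · |tan δ| = 1, so |ϕ| = 90° − |δ| = 90° − 19.8° = 70.2° in the southern hemisphere.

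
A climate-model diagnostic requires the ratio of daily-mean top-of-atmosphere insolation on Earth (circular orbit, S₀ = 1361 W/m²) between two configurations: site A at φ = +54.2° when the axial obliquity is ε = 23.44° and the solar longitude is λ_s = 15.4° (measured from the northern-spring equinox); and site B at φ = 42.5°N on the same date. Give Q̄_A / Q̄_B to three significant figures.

Q̄_A / Q̄_B ≈ 0.851

— Configuration A (φ=+54.2°):
Solar declination: sin δ = sin ε · sin λ_s = sin 23.44° × sin 15.4° = 0.10564, so δ = +6.064°.
cos H₀ = −tan(+54.2°) tan(+6.064°) = -0.1473, H₀ = 1.7186 rad.
Bracket: H₀ sin φ sin δ + cos φ cos δ sin H₀ = 1.7186×0.81106×0.10564 + 0.58496×0.99440×0.98909 = 0.147250 + 0.575338 = 0.722588.
Q̄ = (S₀/π) × [bracket] = (1361/π) × 0.722588 = 313.04 W/m².
— Configuration B (φ=+42.5°):
cos H₀ = −tan(+42.5°) tan(+6.064°) = -0.0973, H₀ = 1.6683 rad.
Bracket: H₀ sin φ sin δ + cos φ cos δ sin H₀ = 1.6683×0.67559×0.10564 + 0.73728×0.99440×0.99525 = 0.119065 + 0.729669 = 0.848734.
Q̄ = (S₀/π) × [bracket] = (1361/π) × 0.848734 = 367.69 W/m².
Ratio Q̄_A / Q̄_B = 313.04 / 367.69 = 0.8514.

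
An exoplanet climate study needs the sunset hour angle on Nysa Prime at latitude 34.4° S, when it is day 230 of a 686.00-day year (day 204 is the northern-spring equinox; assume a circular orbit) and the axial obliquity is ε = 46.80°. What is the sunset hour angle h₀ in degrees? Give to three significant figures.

Solar longitude: L_s = 360° × (230 − 204)/686.00 = 13.644°.
sin δ = sin 46.80° × sin 13.644° = 0.17196, so δ = +9.902°.
cos h₀ = −tan ϕ · tan δ = −tan(-34.4°) × tan(+9.902°) = 0.1195, so h₀ = 1.4510 rad = 83.14°.

h₀ = 83.1°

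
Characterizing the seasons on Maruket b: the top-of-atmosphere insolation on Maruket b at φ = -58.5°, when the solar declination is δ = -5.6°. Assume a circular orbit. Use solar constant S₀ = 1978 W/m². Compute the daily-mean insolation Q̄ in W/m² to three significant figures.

Q̄ ≈ 414 W/m²

cos H₀ = −tan(-58.5°) tan(-5.600°) = -0.1600, H₀ = 1.7315 rad.
Bracket: H₀ sin φ sin δ + cos φ cos δ sin H₀ = 1.7315×-0.85264×-0.09758 + 0.52250×0.99523×0.98712 = 0.144062 + 0.513310 = 0.657372.
Q̄ = (S₀/π) × [bracket] = (1978/π) × 0.657372 = 413.9 W/m².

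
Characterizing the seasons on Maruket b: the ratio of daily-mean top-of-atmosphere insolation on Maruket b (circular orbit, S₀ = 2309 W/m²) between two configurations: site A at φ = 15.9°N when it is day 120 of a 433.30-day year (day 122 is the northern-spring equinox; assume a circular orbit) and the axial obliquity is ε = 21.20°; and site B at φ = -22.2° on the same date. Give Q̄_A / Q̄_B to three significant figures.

Q̄_A / Q̄_B ≈ 1.03

— Configuration A (φ=+15.9°):
Solar longitude: λ_s = 360° × (120 − 122)/433.30 = -1.662°, i.e. -1.662° + 360° = 358.338°.
sin δ = sin 21.20° × sin 358.338° = -0.01049, so δ = -0.601°.
cos H₀ = −tan(+15.9°) tan(-0.601°) = 0.0030, H₀ = 1.5678 rad.
Bracket: H₀ sin φ sin δ + cos φ cos δ sin H₀ = 1.5678×0.27396×-0.01049 + 0.96174×0.99995×1.00000 = -0.004506 + 0.961692 = 0.957186.
Q̄ = (S₀/π) × [bracket] = (2309/π) × 0.957186 = 703.51 W/m².
— Configuration B (φ=-22.2°):
cos H₀ = −tan(-22.2°) tan(-0.601°) = -0.0043, H₀ = 1.5751 rad.
Bracket: H₀ sin φ sin δ + cos φ cos δ sin H₀ = 1.5751×-0.37784×-0.01049 + 0.92587×0.99995×0.99999 = 0.006243 + 0.925814 = 0.932057.
Q̄ = (S₀/π) × [bracket] = (2309/π) × 0.932057 = 685.04 W/m².
Ratio Q̄_A / Q̄_B = 703.51 / 685.04 = 1.027.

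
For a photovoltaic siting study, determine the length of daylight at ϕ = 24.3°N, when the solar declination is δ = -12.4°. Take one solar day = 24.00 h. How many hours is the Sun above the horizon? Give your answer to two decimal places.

cos h₀ = −tan ϕ · tan δ = −tan(+24.3°) × tan(-12.400°) = 0.0993, so h₀ = 1.4714 rad = 84.30°.
Daylight = 2h₀/(2π) × 24.00 h = (1.4714/π) × 24.00 = 11.24 h.

11.24 h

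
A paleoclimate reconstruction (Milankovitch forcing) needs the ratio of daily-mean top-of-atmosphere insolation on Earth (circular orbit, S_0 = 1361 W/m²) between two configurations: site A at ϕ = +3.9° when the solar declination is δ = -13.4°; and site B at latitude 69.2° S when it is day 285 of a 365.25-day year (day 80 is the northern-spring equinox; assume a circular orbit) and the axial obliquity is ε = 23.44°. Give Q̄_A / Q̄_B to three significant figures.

— Configuration A (ϕ=+3.9°):
cos h₀ = −tan(+3.9°) tan(-13.400°) = 0.0162, h₀ = 1.5546 rad.
Bracket: h₀ sin ϕ sin δ + cos ϕ cos δ sin h₀ = 1.5546×0.06802×-0.23175 + 0.99768×0.97278×0.99987 = -0.024506 + 0.970397 = 0.945891.
Q̄ = (S_0/π) × [bracket] = (1361/π) × 0.945891 = 409.78 W/m².
— Configuration B (ϕ=-69.2°):
Solar longitude: L_s = 360° × (285 − 80)/365.25 = 202.053°.
sin δ = sin 23.44° × sin 202.053° = -0.14936, so δ = -8.590°.
cos h₀ = −tan(-69.2°) tan(-8.590°) = -0.3976, h₀ = 1.9797 rad.
Bracket: h₀ sin ϕ sin δ + cos ϕ cos δ sin h₀ = 1.9797×-0.93483×-0.14936 + 0.35511×0.98878×0.91754 = 0.276418 + 0.322172 = 0.598590.
Q̄ = (S_0/π) × [bracket] = (1361/π) × 0.598590 = 259.32 W/m².
Ratio Q̄_A / Q̄_B = 409.78 / 259.32 = 1.580.

Q̄_A / Q̄_B ≈ 1.58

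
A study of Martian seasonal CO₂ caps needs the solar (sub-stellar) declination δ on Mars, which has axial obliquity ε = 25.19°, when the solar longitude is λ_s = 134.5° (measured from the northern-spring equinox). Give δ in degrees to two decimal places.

δ = +17.67°

sin δ = sin ε · sin λ_s = sin 25.19° × sin 134.5° = 0.303575.
δ = arcsin(0.303575) = +17.67°.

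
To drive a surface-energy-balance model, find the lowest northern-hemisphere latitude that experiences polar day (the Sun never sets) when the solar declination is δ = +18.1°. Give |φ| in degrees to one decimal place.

Polar day requires cos H₀ = −tan φ tan δ ≤ −1, i.e. tan φ tan δ ≥ 1.
The boundary is |tan φ| · |tan δ| = 1, so |φ| = 90° − |δ| = 90° − 18.1° = 71.9° in the northern hemisphere.

|φ| = 71.9°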